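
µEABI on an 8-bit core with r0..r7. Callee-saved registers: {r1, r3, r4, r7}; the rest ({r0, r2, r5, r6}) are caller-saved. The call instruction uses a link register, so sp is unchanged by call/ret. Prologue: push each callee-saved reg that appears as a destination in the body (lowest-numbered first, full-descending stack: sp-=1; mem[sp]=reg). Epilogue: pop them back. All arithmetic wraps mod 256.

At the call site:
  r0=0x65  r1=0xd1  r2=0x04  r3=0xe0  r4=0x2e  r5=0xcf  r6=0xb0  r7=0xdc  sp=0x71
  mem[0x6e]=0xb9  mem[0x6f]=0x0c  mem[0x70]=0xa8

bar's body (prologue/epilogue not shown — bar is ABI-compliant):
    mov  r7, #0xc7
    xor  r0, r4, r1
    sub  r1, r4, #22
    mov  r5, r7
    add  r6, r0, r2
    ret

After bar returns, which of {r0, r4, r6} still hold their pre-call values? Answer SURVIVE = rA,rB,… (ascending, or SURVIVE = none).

SURVIVE = r4

prologue: push r1 -> mem[0x70]=0xd1, sp=0x70
prologue: push r7 -> mem[0x6f]=0xdc, sp=0x6f
body[0] mov  r7, #0xc7 -> r7=0xc7
body[1] xor  r0, r4, r1 -> r0=0xff
body[2] sub  r1, r4, #22 -> r1=0x18
body[3] mov  r5, r7 -> r5=0xc7
body[4] add  r6, r0, r2 -> r6=0x03
epilogue: pop r7=0xdc, sp=0x70
epilogue: pop r1=0xd1, sp=0x71
r0: caller-saved, written=True
r4: callee-saved, written=False
r6: caller-saved, written=True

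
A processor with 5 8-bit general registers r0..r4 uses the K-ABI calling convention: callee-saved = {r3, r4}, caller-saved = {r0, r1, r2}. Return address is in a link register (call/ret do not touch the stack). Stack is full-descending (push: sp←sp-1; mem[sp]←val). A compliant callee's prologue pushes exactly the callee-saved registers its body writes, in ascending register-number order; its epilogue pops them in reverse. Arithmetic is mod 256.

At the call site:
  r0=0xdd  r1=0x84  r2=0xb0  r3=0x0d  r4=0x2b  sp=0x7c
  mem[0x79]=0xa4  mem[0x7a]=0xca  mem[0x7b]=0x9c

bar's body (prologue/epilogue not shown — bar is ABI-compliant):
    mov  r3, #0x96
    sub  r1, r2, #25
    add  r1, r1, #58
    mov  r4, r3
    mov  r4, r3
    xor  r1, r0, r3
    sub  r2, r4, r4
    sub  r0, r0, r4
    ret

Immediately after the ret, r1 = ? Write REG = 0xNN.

prologue: push r3 -> mem[0x7b]=0x0d, sp=0x7b
prologue: push r4 -> mem[0x7a]=0x2b, sp=0x7a
body[0] mov  r3, #0x96 -> r3=0x96
body[1] sub  r1, r2, #25 -> r1=0x97
body[2] add  r1, r1, #58 -> r1=0xd1
body[3] mov  r4, r3 -> r4=0x96
body[4] mov  r4, r3 -> r4=0x96
body[5] xor  r1, r0, r3 -> r1=0x4b
body[6] sub  r2, r4, r4 -> r2=0x00
body[7] sub  r0, r0, r4 -> r0=0x47
epilogue: pop r4=0x2b, sp=0x7b
epilogue: pop r3=0x0d, sp=0x7c
r1 is caller-saved -> body value

REG = 0x4b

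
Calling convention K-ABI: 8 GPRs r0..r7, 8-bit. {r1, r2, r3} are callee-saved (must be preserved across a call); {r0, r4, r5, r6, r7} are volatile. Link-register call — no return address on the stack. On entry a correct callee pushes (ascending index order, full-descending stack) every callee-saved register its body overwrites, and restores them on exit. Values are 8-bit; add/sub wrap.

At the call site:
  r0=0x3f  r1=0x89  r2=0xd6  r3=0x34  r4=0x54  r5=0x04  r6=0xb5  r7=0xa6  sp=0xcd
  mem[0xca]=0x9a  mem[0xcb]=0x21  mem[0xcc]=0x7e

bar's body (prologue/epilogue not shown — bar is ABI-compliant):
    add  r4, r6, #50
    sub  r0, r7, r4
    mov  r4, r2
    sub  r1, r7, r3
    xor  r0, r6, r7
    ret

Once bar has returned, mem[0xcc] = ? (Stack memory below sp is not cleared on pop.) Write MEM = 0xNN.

prologue: push r1 → mem[0xcc]=0x89, sp=0xcc
body[0] add  r4, r6, #50 → r4=0xe7
body[1] sub  r0, r7, r4 → r0=0xbf
body[2] mov  r4, r2 → r4=0xd6
body[3] sub  r1, r7, r3 → r1=0x72
body[4] xor  r0, r6, r7 → r0=0x13
epilogue: pop r1=0x89, sp=0xcd
prologue pushed ['r1'] at ['0xcc']

MEM = 0x89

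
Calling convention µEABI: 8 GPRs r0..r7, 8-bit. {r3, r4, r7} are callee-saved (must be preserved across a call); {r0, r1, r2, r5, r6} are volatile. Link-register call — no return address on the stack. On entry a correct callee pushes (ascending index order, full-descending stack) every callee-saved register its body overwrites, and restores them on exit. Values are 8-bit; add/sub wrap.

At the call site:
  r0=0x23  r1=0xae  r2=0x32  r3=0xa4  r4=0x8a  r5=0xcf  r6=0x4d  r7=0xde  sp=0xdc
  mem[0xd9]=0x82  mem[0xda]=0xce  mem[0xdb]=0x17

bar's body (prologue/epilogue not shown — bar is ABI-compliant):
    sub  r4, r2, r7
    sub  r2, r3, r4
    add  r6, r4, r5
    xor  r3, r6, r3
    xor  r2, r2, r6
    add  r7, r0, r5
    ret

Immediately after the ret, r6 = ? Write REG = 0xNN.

prologue: push r3 → mem[0xdb]=0xa4, sp=0xdb
prologue: push r4 → mem[0xda]=0x8a, sp=0xda
prologue: push r7 → mem[0xd9]=0xde, sp=0xd9
body[0] sub  r4, r2, r7 → r4=0x54
body[1] sub  r2, r3, r4 → r2=0x50
body[2] add  r6, r4, r5 → r6=0x23
body[3] xor  r3, r6, r3 → r3=0x87
body[4] xor  r2, r2, r6 → r2=0x73
body[5] add  r7, r0, r5 → r7=0xf2
epilogue: pop r7=0xde, sp=0xda
epilogue: pop r4=0x8a, sp=0xdb
epilogue: pop r3=0xa4, sp=0xdc
r6 is caller-saved → body value

REG = 0x23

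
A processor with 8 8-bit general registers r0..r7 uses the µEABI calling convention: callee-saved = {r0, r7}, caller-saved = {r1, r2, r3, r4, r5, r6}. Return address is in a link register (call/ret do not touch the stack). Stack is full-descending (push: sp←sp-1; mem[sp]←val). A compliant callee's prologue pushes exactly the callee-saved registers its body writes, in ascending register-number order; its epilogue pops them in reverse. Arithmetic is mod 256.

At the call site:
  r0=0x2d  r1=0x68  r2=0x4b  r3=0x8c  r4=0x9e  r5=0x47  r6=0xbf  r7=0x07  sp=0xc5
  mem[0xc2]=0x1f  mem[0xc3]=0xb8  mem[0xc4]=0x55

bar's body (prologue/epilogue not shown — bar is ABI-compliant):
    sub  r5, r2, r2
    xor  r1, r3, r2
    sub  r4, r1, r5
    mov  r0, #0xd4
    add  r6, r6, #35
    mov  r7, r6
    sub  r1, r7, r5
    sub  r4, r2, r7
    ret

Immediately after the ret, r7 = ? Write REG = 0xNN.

prologue: push r0 → mem[0xc4]=0x2d, sp=0xc4
prologue: push r7 → mem[0xc3]=0x07, sp=0xc3
body[0] sub  r5, r2, r2 → r5=0x00
body[1] xor  r1, r3, r2 → r1=0xc7
body[2] sub  r4, r1, r5 → r4=0xc7
body[3] mov  r0, #0xd4 → r0=0xd4
body[4] add  r6, r6, #35 → r6=0xe2
body[5] mov  r7, r6 → r7=0xe2
body[6] sub  r1, r7, r5 → r1=0xe2
body[7] sub  r4, r2, r7 → r4=0x69
epilogue: pop r7=0x07, sp=0xc4
epilogue: pop r0=0x2d, sp=0xc5
r7 is callee-saved → restored

REG = 0x07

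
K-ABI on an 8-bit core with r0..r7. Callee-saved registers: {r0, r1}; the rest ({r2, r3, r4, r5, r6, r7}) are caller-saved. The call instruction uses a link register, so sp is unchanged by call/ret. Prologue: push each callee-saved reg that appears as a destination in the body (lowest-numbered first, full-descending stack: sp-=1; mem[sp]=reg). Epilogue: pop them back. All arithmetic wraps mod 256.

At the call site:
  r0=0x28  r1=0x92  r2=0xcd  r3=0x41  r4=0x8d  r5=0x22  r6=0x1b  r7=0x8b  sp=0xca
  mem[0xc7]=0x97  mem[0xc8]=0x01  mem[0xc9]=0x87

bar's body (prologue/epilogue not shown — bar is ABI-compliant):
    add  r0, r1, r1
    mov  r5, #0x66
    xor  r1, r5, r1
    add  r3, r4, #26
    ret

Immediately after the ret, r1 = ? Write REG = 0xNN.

REG = 0x92

prologue: push r0 → mem[0xc9]=0x28, sp=0xc9
prologue: push r1 → mem[0xc8]=0x92, sp=0xc8
body[0] add  r0, r1, r1 → r0=0x24
body[1] mov  r5, #0x66 → r5=0x66
body[2] xor  r1, r5, r1 → r1=0xf4
body[3] add  r3, r4, #26 → r3=0xa7
epilogue: pop r1=0x92, sp=0xc9
epilogue: pop r0=0x28, sp=0xca
r1 is callee-saved → restored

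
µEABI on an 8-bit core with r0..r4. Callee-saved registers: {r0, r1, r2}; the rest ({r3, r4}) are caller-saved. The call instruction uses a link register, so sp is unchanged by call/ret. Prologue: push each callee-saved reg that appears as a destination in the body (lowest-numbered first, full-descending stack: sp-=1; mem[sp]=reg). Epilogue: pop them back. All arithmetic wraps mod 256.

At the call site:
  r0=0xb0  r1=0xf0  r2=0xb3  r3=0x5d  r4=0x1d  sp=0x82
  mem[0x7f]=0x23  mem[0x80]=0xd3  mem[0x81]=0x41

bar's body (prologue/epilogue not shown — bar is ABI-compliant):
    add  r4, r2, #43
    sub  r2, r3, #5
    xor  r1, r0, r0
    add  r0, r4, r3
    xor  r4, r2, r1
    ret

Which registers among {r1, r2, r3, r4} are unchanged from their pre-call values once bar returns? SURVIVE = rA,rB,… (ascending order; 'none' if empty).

prologue: push r0 -> mem[0x81]=0xb0, sp=0x81
prologue: push r1 -> mem[0x80]=0xf0, sp=0x80
prologue: push r2 -> mem[0x7f]=0xb3, sp=0x7f
body[0] add  r4, r2, #43 -> r4=0xde
body[1] sub  r2, r3, #5 -> r2=0x58
body[2] xor  r1, r0, r0 -> r1=0x00
body[3] add  r0, r4, r3 -> r0=0x3b
body[4] xor  r4, r2, r1 -> r4=0x58
epilogue: pop r2=0xb3, sp=0x80
epilogue: pop r1=0xf0, sp=0x81
epilogue: pop r0=0xb0, sp=0x82
r1: callee-saved, written=True
r2: callee-saved, written=True
r3: caller-saved, written=False
r4: caller-saved, written=True

SURVIVE = r1,r2,r3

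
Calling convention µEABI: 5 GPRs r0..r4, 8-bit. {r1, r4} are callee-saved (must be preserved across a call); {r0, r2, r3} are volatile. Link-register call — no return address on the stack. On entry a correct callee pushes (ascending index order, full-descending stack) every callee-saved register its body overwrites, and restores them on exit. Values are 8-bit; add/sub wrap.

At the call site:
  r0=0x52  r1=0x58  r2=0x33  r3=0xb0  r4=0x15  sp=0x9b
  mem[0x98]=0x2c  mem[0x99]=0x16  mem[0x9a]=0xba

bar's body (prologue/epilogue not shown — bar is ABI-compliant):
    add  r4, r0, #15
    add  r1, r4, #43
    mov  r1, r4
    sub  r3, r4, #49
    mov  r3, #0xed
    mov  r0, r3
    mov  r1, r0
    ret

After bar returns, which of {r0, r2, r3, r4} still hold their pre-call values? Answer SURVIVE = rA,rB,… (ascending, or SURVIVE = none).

prologue: push r1 -> mem[0x9a]=0x58, sp=0x9a
prologue: push r4 -> mem[0x99]=0x15, sp=0x99
body[0] add  r4, r0, #15 -> r4=0x61
body[1] add  r1, r4, #43 -> r1=0x8c
body[2] mov  r1, r4 -> r1=0x61
body[3] sub  r3, r4, #49 -> r3=0x30
body[4] mov  r3, #0xed -> r3=0xed
body[5] mov  r0, r3 -> r0=0xed
body[6] mov  r1, r0 -> r1=0xed
epilogue: pop r4=0x15, sp=0x9a
epilogue: pop r1=0x58, sp=0x9b
r0: caller-saved, written=True
r2: caller-saved, written=False
r3: caller-saved, written=True
r4: callee-saved, written=True

SURVIVE = r2,r4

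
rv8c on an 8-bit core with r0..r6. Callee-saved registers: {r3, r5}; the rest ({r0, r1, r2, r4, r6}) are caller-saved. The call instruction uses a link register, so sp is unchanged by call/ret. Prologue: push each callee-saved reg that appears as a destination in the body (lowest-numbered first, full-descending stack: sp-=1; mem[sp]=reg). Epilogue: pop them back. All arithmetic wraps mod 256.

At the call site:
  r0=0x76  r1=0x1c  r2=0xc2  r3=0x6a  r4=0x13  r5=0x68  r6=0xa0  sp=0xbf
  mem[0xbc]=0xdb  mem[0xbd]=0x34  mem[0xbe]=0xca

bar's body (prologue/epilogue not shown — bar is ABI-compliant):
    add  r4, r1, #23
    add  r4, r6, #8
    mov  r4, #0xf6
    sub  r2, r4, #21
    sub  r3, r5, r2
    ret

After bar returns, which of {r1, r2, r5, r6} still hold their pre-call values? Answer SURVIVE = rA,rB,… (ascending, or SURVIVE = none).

prologue: push r3 → mem[0xbe]=0x6a, sp=0xbe
body[0] add  r4, r1, #23 → r4=0x33
body[1] add  r4, r6, #8 → r4=0xa8
body[2] mov  r4, #0xf6 → r4=0xf6
body[3] sub  r2, r4, #21 → r2=0xe1
body[4] sub  r3, r5, r2 → r3=0x87
epilogue: pop r3=0x6a, sp=0xbf
r1: caller-saved, written=False
r2: caller-saved, written=True
r5: callee-saved, written=False
r6: caller-saved, written=False

SURVIVE = r1,r5,r6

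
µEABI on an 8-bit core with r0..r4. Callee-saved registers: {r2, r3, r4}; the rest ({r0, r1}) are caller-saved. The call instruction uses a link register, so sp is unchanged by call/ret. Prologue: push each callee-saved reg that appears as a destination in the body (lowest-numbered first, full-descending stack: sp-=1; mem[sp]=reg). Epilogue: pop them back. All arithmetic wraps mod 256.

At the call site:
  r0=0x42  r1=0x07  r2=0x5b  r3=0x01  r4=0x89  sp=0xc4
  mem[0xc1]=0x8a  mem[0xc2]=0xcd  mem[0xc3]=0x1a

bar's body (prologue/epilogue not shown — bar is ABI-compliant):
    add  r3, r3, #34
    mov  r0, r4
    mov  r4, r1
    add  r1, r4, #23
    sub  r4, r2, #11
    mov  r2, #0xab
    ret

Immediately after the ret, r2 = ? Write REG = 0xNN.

prologue: push r2 → mem[0xc3]=0x5b, sp=0xc3
prologue: push r3 → mem[0xc2]=0x01, sp=0xc2
prologue: push r4 → mem[0xc1]=0x89, sp=0xc1
body[0] add  r3, r3, #34 → r3=0x23
body[1] mov  r0, r4 → r0=0x89
body[2] mov  r4, r1 → r4=0x07
body[3] add  r1, r4, #23 → r1=0x1e
body[4] sub  r4, r2, #11 → r4=0x50
body[5] mov  r2, #0xab → r2=0xab
epilogue: pop r4=0x89, sp=0xc2
epilogue: pop r3=0x01, sp=0xc3
epilogue: pop r2=0x5b, sp=0xc4
r2 is callee-saved → restored

REG = 0x5b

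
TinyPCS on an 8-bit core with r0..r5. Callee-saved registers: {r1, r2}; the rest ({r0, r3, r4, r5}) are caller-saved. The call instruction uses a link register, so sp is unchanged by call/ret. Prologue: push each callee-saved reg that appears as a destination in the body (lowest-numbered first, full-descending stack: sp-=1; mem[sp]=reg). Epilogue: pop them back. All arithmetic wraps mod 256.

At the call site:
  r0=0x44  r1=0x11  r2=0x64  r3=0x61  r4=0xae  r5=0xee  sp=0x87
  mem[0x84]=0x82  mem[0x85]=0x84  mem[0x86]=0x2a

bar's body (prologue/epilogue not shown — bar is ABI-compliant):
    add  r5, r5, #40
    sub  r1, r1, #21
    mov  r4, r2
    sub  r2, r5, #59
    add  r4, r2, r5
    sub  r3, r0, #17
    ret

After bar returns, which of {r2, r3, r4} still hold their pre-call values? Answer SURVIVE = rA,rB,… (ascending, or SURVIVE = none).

prologue: push r1 → mem[0x86]=0x11, sp=0x86
prologue: push r2 → mem[0x85]=0x64, sp=0x85
body[0] add  r5, r5, #40 → r5=0x16
body[1] sub  r1, r1, #21 → r1=0xfc
body[2] mov  r4, r2 → r4=0x64
body[3] sub  r2, r5, #59 → r2=0xdb
body[4] add  r4, r2, r5 → r4=0xf1
body[5] sub  r3, r0, #17 → r3=0x33
epilogue: pop r2=0x64, sp=0x86
epilogue: pop r1=0x11, sp=0x87
r2: callee-saved, written=True
r3: caller-saved, written=True
r4: caller-saved, written=True

SURVIVE = r2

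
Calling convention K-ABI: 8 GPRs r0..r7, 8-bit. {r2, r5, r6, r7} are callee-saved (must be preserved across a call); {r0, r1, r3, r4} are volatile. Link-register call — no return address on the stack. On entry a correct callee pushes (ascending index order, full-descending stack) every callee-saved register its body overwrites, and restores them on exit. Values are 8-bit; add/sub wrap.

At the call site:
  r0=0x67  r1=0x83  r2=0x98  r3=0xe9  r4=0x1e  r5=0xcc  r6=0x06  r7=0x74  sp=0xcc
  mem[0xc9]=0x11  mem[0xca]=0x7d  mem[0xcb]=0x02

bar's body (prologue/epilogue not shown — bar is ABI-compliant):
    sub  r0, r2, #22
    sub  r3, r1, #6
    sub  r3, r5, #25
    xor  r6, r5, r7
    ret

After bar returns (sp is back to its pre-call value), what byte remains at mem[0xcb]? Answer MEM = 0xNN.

MEM = 0x06

prologue: push r6 → mem[0xcb]=0x06, sp=0xcb
body[0] sub  r0, r2, #22 → r0=0x82
body[1] sub  r3, r1, #6 → r3=0x7d
body[2] sub  r3, r5, #25 → r3=0xb3
body[3] xor  r6, r5, r7 → r6=0xb8
epilogue: pop r6=0x06, sp=0xcc
prologue pushed ['r6'] at ['0xcb']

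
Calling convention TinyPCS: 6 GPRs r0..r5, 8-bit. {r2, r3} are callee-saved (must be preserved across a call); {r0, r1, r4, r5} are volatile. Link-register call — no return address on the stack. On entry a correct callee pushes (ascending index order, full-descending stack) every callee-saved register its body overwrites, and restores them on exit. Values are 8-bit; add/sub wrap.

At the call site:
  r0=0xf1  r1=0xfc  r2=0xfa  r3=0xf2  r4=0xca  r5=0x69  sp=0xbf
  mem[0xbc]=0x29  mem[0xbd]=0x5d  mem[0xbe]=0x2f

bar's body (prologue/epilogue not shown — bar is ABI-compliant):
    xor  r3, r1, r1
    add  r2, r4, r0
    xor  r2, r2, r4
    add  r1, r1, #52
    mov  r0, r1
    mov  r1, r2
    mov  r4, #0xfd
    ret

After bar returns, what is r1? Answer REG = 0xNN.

REG = 0x71

prologue: push r2 → mem[0xbe]=0xfa, sp=0xbe
prologue: push r3 → mem[0xbd]=0xf2, sp=0xbd
body[0] xor  r3, r1, r1 → r3=0x00
body[1] add  r2, r4, r0 → r2=0xbb
body[2] xor  r2, r2, r4 → r2=0x71
body[3] add  r1, r1, #52 → r1=0x30
body[4] mov  r0, r1 → r0=0x30
body[5] mov  r1, r2 → r1=0x71
body[6] mov  r4, #0xfd → r4=0xfd
epilogue: pop r3=0xf2, sp=0xbe
epilogue: pop r2=0xfa, sp=0xbf
r1 is caller-saved → body value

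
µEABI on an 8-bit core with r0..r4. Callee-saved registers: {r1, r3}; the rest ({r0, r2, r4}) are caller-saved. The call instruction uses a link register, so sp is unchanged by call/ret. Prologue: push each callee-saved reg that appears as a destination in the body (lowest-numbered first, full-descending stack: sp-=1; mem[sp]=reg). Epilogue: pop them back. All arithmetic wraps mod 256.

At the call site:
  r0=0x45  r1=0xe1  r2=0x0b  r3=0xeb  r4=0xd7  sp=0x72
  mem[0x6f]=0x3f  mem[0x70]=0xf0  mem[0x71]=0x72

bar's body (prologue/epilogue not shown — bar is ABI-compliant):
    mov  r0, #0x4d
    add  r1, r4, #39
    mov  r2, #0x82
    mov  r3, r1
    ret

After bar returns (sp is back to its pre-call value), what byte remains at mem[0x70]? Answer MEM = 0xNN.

MEM = 0xeb

prologue: push r1 → mem[0x71]=0xe1, sp=0x71
prologue: push r3 → mem[0x70]=0xeb, sp=0x70
body[0] mov  r0, #0x4d → r0=0x4d
body[1] add  r1, r4, #39 → r1=0xfe
body[2] mov  r2, #0x82 → r2=0x82
body[3] mov  r3, r1 → r3=0xfe
epilogue: pop r3=0xeb, sp=0x71
epilogue: pop r1=0xe1, sp=0x72
prologue pushed ['r1', 'r3'] at ['0x71', '0x70']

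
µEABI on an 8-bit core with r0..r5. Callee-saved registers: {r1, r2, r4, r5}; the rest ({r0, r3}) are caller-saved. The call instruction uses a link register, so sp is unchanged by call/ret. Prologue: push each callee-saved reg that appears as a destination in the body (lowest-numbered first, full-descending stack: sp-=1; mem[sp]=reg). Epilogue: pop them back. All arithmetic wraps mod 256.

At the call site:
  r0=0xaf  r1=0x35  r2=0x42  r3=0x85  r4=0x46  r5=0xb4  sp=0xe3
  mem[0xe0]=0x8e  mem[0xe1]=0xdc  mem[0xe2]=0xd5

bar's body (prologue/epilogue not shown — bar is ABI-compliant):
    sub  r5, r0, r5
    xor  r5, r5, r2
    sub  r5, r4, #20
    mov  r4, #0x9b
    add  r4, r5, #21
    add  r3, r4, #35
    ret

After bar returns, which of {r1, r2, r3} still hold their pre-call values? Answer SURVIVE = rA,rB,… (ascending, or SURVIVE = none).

SURVIVE = r1,r2

prologue: push r4 → mem[0xe2]=0x46, sp=0xe2
prologue: push r5 → mem[0xe1]=0xb4, sp=0xe1
body[0] sub  r5, r0, r5 → r5=0xfb
body[1] xor  r5, r5, r2 → r5=0xb9
body[2] sub  r5, r4, #20 → r5=0x32
body[3] mov  r4, #0x9b → r4=0x9b
body[4] add  r4, r5, #21 → r4=0x47
body[5] add  r3, r4, #35 → r3=0x6a
epilogue: pop r5=0xb4, sp=0xe2
epilogue: pop r4=0x46, sp=0xe3
r1: callee-saved, written=False
r2: callee-saved, written=False
r3: caller-saved, written=True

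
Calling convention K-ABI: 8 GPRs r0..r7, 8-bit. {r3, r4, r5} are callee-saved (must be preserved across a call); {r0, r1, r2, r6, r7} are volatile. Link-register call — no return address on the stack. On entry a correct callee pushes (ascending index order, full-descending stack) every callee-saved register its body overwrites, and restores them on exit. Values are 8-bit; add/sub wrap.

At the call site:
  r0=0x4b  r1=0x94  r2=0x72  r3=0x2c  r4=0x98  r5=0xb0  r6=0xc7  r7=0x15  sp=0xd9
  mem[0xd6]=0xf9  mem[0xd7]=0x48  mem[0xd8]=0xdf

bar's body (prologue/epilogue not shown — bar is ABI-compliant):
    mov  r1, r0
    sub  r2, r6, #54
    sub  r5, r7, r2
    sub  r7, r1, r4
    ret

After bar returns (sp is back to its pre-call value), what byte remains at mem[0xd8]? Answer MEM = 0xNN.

MEM = 0xb0

prologue: push r5 → mem[0xd8]=0xb0, sp=0xd8
body[0] mov  r1, r0 → r1=0x4b
body[1] sub  r2, r6, #54 → r2=0x91
body[2] sub  r5, r7, r2 → r5=0x84
body[3] sub  r7, r1, r4 → r7=0xb3
epilogue: pop r5=0xb0, sp=0xd9
prologue pushed ['r5'] at ['0xd8']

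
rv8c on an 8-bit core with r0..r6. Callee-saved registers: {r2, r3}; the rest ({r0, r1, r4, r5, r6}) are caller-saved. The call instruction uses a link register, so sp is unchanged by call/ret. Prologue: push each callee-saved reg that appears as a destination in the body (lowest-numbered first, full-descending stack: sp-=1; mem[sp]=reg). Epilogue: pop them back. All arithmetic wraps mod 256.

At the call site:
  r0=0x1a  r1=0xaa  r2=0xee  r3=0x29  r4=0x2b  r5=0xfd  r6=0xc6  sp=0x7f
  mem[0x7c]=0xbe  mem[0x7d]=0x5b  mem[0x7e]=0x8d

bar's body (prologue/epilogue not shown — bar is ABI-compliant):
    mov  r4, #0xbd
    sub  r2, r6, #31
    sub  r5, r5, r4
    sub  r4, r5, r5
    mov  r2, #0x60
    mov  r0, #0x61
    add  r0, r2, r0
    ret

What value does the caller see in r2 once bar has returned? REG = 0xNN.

prologue: push r2 -> mem[0x7e]=0xee, sp=0x7e
body[0] mov  r4, #0xbd -> r4=0xbd
body[1] sub  r2, r6, #31 -> r2=0xa7
body[2] sub  r5, r5, r4 -> r5=0x40
body[3] sub  r4, r5, r5 -> r4=0x00
body[4] mov  r2, #0x60 -> r2=0x60
body[5] mov  r0, #0x61 -> r0=0x61
body[6] add  r0, r2, r0 -> r0=0xc1
epilogue: pop r2=0xee, sp=0x7f
r2 is callee-saved -> restored

REG = 0xee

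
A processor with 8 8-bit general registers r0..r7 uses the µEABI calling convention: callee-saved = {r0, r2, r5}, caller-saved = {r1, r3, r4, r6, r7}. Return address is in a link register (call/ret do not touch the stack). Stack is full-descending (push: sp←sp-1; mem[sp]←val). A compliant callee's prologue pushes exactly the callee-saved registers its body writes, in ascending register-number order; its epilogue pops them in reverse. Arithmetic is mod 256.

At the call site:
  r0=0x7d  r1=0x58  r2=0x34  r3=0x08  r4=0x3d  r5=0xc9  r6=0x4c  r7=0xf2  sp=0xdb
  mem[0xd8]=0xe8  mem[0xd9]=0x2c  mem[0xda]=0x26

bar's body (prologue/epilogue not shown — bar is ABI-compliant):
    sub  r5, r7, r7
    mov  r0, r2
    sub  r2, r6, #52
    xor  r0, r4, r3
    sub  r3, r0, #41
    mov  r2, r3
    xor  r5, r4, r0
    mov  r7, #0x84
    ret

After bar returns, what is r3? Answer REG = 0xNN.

REG = 0x0c

prologue: push r0 → mem[0xda]=0x7d, sp=0xda
prologue: push r2 → mem[0xd9]=0x34, sp=0xd9
prologue: push r5 → mem[0xd8]=0xc9, sp=0xd8
body[0] sub  r5, r7, r7 → r5=0x00
body[1] mov  r0, r2 → r0=0x34
body[2] sub  r2, r6, #52 → r2=0x18
body[3] xor  r0, r4, r3 → r0=0x35
body[4] sub  r3, r0, #41 → r3=0x0c
body[5] mov  r2, r3 → r2=0x0c
body[6] xor  r5, r4, r0 → r5=0x08
body[7] mov  r7, #0x84 → r7=0x84
epilogue: pop r5=0xc9, sp=0xd9
epilogue: pop r2=0x34, sp=0xda
epilogue: pop r0=0x7d, sp=0xdb
r3 is caller-saved → body value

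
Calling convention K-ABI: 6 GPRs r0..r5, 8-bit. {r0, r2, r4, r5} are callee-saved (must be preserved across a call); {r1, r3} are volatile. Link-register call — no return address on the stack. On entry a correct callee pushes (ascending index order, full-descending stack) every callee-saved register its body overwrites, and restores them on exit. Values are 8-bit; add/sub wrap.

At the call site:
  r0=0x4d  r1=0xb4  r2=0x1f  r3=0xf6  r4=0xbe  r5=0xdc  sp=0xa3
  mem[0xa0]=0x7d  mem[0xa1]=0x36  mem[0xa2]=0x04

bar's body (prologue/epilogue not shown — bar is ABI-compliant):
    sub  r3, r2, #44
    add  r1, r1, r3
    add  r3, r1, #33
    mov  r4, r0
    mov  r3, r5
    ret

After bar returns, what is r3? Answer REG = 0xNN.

REG = 0xdc

prologue: push r4 → mem[0xa2]=0xbe, sp=0xa2
body[0] sub  r3, r2, #44 → r3=0xf3
body[1] add  r1, r1, r3 → r1=0xa7
body[2] add  r3, r1, #33 → r3=0xc8
body[3] mov  r4, r0 → r4=0x4d
body[4] mov  r3, r5 → r3=0xdc
epilogue: pop r4=0xbe, sp=0xa3
r3 is caller-saved → body value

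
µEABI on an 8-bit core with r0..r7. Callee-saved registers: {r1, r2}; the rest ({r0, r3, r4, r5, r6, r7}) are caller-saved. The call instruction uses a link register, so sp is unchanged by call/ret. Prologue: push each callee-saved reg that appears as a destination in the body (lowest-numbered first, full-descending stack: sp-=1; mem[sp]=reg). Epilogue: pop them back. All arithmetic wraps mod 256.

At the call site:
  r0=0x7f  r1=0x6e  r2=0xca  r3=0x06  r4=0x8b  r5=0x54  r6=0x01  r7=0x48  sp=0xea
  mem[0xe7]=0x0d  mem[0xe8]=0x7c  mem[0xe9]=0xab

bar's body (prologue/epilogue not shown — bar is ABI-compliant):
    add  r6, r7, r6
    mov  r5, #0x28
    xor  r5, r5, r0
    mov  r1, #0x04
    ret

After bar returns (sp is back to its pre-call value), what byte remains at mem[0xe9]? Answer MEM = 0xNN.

prologue: push r1 -> mem[0xe9]=0x6e, sp=0xe9
body[0] add  r6, r7, r6 -> r6=0x49
body[1] mov  r5, #0x28 -> r5=0x28
body[2] xor  r5, r5, r0 -> r5=0x57
body[3] mov  r1, #0x04 -> r1=0x04
epilogue: pop r1=0x6e, sp=0xea
prologue pushed ['r1'] at ['0xe9']

MEM = 0x6e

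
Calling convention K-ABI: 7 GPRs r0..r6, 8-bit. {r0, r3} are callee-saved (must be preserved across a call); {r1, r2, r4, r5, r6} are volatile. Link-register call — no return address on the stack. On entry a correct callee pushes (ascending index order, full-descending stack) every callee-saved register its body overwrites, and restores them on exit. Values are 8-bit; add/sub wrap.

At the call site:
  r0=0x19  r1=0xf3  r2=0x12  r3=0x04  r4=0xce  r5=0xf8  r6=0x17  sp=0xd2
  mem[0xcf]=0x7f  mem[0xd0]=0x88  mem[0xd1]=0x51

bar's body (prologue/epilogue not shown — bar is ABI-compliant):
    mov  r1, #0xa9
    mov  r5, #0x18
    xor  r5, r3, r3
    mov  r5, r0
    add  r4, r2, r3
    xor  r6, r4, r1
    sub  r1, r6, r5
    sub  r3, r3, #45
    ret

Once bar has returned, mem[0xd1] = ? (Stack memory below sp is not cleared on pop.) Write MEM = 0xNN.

MEM = 0x04

prologue: push r3 → mem[0xd1]=0x04, sp=0xd1
body[0] mov  r1, #0xa9 → r1=0xa9
body[1] mov  r5, #0x18 → r5=0x18
body[2] xor  r5, r3, r3 → r5=0x00
body[3] mov  r5, r0 → r5=0x19
body[4] add  r4, r2, r3 → r4=0x16
body[5] xor  r6, r4, r1 → r6=0xbf
body[6] sub  r1, r6, r5 → r1=0xa6
body[7] sub  r3, r3, #45 → r3=0xd7
epilogue: pop r3=0x04, sp=0xd2
prologue pushed ['r3'] at ['0xd1']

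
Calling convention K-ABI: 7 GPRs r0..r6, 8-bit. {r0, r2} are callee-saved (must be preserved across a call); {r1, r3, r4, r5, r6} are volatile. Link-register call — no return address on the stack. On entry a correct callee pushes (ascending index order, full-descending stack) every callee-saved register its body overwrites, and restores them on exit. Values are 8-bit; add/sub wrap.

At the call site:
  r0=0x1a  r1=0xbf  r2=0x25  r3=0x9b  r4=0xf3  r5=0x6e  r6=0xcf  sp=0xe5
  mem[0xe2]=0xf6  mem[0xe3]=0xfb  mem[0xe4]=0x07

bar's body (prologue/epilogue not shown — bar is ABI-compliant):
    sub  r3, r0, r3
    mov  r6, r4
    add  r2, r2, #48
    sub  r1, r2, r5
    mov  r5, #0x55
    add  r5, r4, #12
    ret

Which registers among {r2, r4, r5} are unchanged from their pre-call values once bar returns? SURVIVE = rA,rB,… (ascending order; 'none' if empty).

SURVIVE = r2,r4

prologue: push r2 -> mem[0xe4]=0x25, sp=0xe4
body[0] sub  r3, r0, r3 -> r3=0x7f
body[1] mov  r6, r4 -> r6=0xf3
body[2] add  r2, r2, #48 -> r2=0x55
body[3] sub  r1, r2, r5 -> r1=0xe7
body[4] mov  r5, #0x55 -> r5=0x55
body[5] add  r5, r4, #12 -> r5=0xff
epilogue: pop r2=0x25, sp=0xe5
r2: callee-saved, written=True
r4: caller-saved, written=False
r5: caller-saved, written=True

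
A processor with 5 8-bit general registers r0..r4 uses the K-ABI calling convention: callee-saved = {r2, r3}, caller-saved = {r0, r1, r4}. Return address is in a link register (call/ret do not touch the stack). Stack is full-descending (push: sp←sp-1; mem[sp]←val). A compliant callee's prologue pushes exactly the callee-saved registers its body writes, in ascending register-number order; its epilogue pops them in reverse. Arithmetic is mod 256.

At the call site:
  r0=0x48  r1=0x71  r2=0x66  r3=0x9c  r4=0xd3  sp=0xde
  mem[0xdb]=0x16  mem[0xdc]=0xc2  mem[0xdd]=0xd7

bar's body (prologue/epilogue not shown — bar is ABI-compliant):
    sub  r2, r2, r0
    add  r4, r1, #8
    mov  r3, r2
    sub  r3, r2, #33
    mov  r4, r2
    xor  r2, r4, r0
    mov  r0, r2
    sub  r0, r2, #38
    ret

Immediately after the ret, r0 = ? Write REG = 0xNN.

prologue: push r2 -> mem[0xdd]=0x66, sp=0xdd
prologue: push r3 -> mem[0xdc]=0x9c, sp=0xdc
body[0] sub  r2, r2, r0 -> r2=0x1e
body[1] add  r4, r1, #8 -> r4=0x79
body[2] mov  r3, r2 -> r3=0x1e
body[3] sub  r3, r2, #33 -> r3=0xfd
body[4] mov  r4, r2 -> r4=0x1e
body[5] xor  r2, r4, r0 -> r2=0x56
body[6] mov  r0, r2 -> r0=0x56
body[7] sub  r0, r2, #38 -> r0=0x30
epilogue: pop r3=0x9c, sp=0xdd
epilogue: pop r2=0x66, sp=0xde
r0 is caller-saved -> body value

REG = 0x30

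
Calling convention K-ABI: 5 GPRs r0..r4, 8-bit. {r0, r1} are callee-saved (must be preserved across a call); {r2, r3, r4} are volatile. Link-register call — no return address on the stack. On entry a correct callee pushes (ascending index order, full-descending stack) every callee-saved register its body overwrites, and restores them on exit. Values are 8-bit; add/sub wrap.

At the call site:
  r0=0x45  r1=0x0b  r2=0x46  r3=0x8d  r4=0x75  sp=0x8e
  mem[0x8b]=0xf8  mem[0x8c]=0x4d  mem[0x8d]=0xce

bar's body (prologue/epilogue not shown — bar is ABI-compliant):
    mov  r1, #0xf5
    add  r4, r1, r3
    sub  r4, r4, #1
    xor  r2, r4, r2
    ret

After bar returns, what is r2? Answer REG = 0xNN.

REG = 0xc7

prologue: push r1 → mem[0x8d]=0x0b, sp=0x8d
body[0] mov  r1, #0xf5 → r1=0xf5
body[1] add  r4, r1, r3 → r4=0x82
body[2] sub  r4, r4, #1 → r4=0x81
body[3] xor  r2, r4, r2 → r2=0xc7
epilogue: pop r1=0x0b, sp=0x8e
r2 is caller-saved → body value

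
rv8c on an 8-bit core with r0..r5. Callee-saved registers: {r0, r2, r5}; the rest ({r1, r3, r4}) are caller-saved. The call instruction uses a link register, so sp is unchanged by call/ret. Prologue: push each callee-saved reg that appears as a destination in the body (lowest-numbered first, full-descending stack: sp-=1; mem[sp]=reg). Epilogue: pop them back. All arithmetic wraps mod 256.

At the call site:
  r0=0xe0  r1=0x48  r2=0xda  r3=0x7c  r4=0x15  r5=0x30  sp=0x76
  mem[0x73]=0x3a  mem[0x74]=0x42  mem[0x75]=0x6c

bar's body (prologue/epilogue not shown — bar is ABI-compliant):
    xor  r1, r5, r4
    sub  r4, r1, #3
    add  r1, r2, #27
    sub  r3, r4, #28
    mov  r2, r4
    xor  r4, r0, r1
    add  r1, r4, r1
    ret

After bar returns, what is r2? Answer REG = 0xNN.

prologue: push r2 -> mem[0x75]=0xda, sp=0x75
body[0] xor  r1, r5, r4 -> r1=0x25
body[1] sub  r4, r1, #3 -> r4=0x22
body[2] add  r1, r2, #27 -> r1=0xf5
body[3] sub  r3, r4, #28 -> r3=0x06
body[4] mov  r2, r4 -> r2=0x22
body[5] xor  r4, r0, r1 -> r4=0x15
body[6] add  r1, r4, r1 -> r1=0x0a
epilogue: pop r2=0xda, sp=0x76
r2 is callee-saved -> restored

REG = 0xda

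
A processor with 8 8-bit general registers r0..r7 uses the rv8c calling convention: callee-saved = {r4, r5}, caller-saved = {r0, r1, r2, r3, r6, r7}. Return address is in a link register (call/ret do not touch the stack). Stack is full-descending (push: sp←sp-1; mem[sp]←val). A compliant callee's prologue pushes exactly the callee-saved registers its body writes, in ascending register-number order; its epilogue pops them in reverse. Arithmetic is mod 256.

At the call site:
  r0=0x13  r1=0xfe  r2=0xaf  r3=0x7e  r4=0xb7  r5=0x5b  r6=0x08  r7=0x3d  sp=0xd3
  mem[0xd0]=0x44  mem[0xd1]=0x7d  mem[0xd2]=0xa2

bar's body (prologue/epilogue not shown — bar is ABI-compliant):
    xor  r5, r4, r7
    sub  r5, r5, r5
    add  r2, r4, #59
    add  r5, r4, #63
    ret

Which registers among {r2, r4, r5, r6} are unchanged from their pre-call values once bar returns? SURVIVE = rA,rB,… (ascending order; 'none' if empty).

SURVIVE = r4,r5,r6

prologue: push r5 → mem[0xd2]=0x5b, sp=0xd2
body[0] xor  r5, r4, r7 → r5=0x8a
body[1] sub  r5, r5, r5 → r5=0x00
body[2] add  r2, r4, #59 → r2=0xf2
body[3] add  r5, r4, #63 → r5=0xf6
epilogue: pop r5=0x5b, sp=0xd3
r2: caller-saved, written=True
r4: callee-saved, written=False
r5: callee-saved, written=True
r6: caller-saved, written=False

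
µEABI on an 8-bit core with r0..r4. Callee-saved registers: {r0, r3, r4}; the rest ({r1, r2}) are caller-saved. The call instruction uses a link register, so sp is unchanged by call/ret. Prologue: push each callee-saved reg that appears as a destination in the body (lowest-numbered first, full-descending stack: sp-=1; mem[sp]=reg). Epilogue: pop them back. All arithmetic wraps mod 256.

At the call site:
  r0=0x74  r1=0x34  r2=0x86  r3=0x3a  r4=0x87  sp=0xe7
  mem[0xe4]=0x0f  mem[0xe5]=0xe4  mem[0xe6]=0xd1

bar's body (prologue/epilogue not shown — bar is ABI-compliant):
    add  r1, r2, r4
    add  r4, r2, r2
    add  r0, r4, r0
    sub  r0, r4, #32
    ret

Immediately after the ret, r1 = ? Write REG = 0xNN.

prologue: push r0 → mem[0xe6]=0x74, sp=0xe6
prologue: push r4 → mem[0xe5]=0x87, sp=0xe5
body[0] add  r1, r2, r4 → r1=0x0d
body[1] add  r4, r2, r2 → r4=0x0c
body[2] add  r0, r4, r0 → r0=0x80
body[3] sub  r0, r4, #32 → r0=0xec
epilogue: pop r4=0x87, sp=0xe6
epilogue: pop r0=0x74, sp=0xe7
r1 is caller-saved → body value

REG = 0x0d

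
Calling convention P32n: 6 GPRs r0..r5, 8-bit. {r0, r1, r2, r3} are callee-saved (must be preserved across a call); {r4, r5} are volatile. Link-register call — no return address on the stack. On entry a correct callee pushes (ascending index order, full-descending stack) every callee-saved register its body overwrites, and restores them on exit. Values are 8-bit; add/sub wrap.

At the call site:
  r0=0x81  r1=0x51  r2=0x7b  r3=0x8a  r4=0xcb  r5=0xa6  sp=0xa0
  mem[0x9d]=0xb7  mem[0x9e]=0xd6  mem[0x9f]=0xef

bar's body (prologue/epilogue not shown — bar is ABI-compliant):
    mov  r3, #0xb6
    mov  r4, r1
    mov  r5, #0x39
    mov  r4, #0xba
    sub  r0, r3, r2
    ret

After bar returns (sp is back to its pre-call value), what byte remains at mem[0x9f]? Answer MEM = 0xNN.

prologue: push r0 → mem[0x9f]=0x81, sp=0x9f
prologue: push r3 → mem[0x9e]=0x8a, sp=0x9e
body[0] mov  r3, #0xb6 → r3=0xb6
body[1] mov  r4, r1 → r4=0x51
body[2] mov  r5, #0x39 → r5=0x39
body[3] mov  r4, #0xba → r4=0xba
body[4] sub  r0, r3, r2 → r0=0x3b
epilogue: pop r3=0x8a, sp=0x9f
epilogue: pop r0=0x81, sp=0xa0
prologue pushed ['r0', 'r3'] at ['0x9f', '0x9e']

MEM = 0x81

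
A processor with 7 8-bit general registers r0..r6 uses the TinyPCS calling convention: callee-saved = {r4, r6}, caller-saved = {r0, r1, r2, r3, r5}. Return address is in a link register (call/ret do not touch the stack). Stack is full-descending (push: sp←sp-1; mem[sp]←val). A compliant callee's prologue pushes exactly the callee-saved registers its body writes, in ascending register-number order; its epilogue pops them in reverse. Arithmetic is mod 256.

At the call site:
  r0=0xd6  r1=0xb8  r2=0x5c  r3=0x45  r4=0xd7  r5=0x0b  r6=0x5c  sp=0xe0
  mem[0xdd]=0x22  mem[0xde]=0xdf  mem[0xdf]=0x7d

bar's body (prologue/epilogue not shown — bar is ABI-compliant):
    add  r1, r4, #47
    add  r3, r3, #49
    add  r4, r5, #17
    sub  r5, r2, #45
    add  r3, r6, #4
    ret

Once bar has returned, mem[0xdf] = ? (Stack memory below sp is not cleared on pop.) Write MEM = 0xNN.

MEM = 0xd7

prologue: push r4 -> mem[0xdf]=0xd7, sp=0xdf
body[0] add  r1, r4, #47 -> r1=0x06
body[1] add  r3, r3, #49 -> r3=0x76
body[2] add  r4, r5, #17 -> r4=0x1c
body[3] sub  r5, r2, #45 -> r5=0x2f
body[4] add  r3, r6, #4 -> r3=0x60
epilogue: pop r4=0xd7, sp=0xe0
prologue pushed ['r4'] at ['0xdf']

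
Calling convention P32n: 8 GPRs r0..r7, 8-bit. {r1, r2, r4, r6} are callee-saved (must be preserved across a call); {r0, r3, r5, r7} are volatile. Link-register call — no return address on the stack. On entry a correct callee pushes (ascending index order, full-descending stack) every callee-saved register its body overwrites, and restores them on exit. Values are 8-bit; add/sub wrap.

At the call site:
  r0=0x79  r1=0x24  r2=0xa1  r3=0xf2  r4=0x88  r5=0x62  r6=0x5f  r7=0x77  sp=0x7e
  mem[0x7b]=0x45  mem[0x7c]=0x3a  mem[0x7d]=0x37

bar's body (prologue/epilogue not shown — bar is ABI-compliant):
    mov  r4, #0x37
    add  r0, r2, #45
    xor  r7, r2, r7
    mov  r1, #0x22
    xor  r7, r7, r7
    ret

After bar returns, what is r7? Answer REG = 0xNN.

REG = 0x00

prologue: push r1 → mem[0x7d]=0x24, sp=0x7d
prologue: push r4 → mem[0x7c]=0x88, sp=0x7c
body[0] mov  r4, #0x37 → r4=0x37
body[1] add  r0, r2, #45 → r0=0xce
body[2] xor  r7, r2, r7 → r7=0xd6
body[3] mov  r1, #0x22 → r1=0x22
body[4] xor  r7, r7, r7 → r7=0x00
epilogue: pop r4=0x88, sp=0x7d
epilogue: pop r1=0x24, sp=0x7e
r7 is caller-saved → body value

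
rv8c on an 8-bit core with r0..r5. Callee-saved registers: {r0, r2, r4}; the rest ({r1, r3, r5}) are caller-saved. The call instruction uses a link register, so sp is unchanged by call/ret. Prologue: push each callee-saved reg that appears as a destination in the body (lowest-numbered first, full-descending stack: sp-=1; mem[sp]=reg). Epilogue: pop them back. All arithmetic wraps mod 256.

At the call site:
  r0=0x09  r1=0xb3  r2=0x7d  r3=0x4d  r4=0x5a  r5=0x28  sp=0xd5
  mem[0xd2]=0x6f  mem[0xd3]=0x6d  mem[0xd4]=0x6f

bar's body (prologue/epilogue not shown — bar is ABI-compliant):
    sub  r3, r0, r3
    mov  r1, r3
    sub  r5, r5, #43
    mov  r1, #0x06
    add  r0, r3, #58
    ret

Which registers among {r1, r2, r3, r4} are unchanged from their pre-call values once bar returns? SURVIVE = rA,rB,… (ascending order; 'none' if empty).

prologue: push r0 -> mem[0xd4]=0x09, sp=0xd4
body[0] sub  r3, r0, r3 -> r3=0xbc
body[1] mov  r1, r3 -> r1=0xbc
body[2] sub  r5, r5, #43 -> r5=0xfd
body[3] mov  r1, #0x06 -> r1=0x06
body[4] add  r0, r3, #58 -> r0=0xf6
epilogue: pop r0=0x09, sp=0xd5
r1: caller-saved, written=True
r2: callee-saved, written=False
r3: caller-saved, written=True
r4: callee-saved, written=False

SURVIVE = r2,r4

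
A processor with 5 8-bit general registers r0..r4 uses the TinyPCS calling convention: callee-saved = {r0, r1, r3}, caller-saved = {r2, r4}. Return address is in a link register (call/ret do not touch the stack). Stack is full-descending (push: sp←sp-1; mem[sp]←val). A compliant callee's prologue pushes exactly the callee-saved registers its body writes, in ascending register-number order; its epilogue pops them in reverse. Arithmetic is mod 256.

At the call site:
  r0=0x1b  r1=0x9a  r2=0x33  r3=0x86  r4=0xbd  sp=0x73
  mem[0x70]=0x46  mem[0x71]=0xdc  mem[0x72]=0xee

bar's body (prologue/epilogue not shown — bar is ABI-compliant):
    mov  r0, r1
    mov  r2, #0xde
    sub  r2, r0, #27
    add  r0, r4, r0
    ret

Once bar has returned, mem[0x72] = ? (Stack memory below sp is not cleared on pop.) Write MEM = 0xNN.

MEM = 0x1b

prologue: push r0 → mem[0x72]=0x1b, sp=0x72
body[0] mov  r0, r1 → r0=0x9a
body[1] mov  r2, #0xde → r2=0xde
body[2] sub  r2, r0, #27 → r2=0x7f
body[3] add  r0, r4, r0 → r0=0x57
epilogue: pop r0=0x1b, sp=0x73
prologue pushed ['r0'] at ['0x72']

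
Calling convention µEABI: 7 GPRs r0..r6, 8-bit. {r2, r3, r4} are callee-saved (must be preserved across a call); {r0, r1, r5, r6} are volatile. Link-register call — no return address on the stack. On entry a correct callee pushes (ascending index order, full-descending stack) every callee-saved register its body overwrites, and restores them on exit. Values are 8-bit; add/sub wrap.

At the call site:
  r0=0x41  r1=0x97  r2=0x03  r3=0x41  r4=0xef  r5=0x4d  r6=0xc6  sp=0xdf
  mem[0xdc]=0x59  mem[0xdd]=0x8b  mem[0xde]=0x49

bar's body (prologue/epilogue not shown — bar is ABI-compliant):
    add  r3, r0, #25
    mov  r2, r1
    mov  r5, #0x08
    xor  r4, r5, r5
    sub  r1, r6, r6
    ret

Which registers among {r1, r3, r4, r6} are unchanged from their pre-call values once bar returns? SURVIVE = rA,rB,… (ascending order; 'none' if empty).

prologue: push r2 → mem[0xde]=0x03, sp=0xde
prologue: push r3 → mem[0xdd]=0x41, sp=0xdd
prologue: push r4 → mem[0xdc]=0xef, sp=0xdc
body[0] add  r3, r0, #25 → r3=0x5a
body[1] mov  r2, r1 → r2=0x97
body[2] mov  r5, #0x08 → r5=0x08
body[3] xor  r4, r5, r5 → r4=0x00
body[4] sub  r1, r6, r6 → r1=0x00
epilogue: pop r4=0xef, sp=0xdd
epilogue: pop r3=0x41, sp=0xde
epilogue: pop r2=0x03, sp=0xdf
r1: caller-saved, written=True
r3: callee-saved, written=True
r4: callee-saved, written=True
r6: caller-saved, written=False

SURVIVE = r3,r4,r6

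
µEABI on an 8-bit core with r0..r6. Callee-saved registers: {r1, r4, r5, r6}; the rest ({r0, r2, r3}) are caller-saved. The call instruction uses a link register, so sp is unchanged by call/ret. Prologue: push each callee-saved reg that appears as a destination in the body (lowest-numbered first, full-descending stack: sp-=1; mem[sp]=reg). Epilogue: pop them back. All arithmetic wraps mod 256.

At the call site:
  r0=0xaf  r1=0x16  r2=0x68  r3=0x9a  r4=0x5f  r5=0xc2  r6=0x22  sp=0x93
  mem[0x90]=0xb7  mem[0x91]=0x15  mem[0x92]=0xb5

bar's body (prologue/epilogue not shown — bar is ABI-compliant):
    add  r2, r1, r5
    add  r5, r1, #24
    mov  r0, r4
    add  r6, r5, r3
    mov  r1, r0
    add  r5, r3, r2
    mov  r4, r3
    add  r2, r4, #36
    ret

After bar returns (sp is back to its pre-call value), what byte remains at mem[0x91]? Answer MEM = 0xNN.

MEM = 0x5f

prologue: push r1 → mem[0x92]=0x16, sp=0x92
prologue: push r4 → mem[0x91]=0x5f, sp=0x91
prologue: push r5 → mem[0x90]=0xc2, sp=0x90
prologue: push r6 → mem[0x8f]=0x22, sp=0x8f
body[0] add  r2, r1, r5 → r2=0xd8
body[1] add  r5, r1, #24 → r5=0x2e
body[2] mov  r0, r4 → r0=0x5f
body[3] add  r6, r5, r3 → r6=0xc8
body[4] mov  r1, r0 → r1=0x5f
body[5] add  r5, r3, r2 → r5=0x72
body[6] mov  r4, r3 → r4=0x9a
body[7] add  r2, r4, #36 → r2=0xbe
epilogue: pop r6=0x22, sp=0x90
epilogue: pop r5=0xc2, sp=0x91
epilogue: pop r4=0x5f, sp=0x92
epilogue: pop r1=0x16, sp=0x93
prologue pushed ['r1', 'r4', 'r5', 'r6'] at ['0x92', '0x91', '0x90', '0x8f']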